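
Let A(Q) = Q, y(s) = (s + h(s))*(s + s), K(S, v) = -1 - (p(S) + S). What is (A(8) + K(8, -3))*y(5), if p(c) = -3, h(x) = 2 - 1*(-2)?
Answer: 180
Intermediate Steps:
h(x) = 4 (h(x) = 2 + 2 = 4)
K(S, v) = 2 - S (K(S, v) = -1 - (-3 + S) = -1 + (3 - S) = 2 - S)
y(s) = 2*s*(4 + s) (y(s) = (s + 4)*(s + s) = (4 + s)*(2*s) = 2*s*(4 + s))
(A(8) + K(8, -3))*y(5) = (8 + (2 - 1*8))*(2*5*(4 + 5)) = (8 + (2 - 8))*(2*5*9) = (8 - 6)*90 = 2*90 = 180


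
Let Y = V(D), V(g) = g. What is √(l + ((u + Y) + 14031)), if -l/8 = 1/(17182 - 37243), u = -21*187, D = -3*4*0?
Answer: 4*√28238135538/6687 ≈ 100.52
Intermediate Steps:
D = 0 (D = -12*0 = 0)
u = -3927
Y = 0
l = 8/20061 (l = -8/(17182 - 37243) = -8/(-20061) = -8*(-1/20061) = 8/20061 ≈ 0.00039878)
√(l + ((u + Y) + 14031)) = √(8/20061 + ((-3927 + 0) + 14031)) = √(8/20061 + (-3927 + 14031)) = √(8/20061 + 10104) = √(202696352/20061) = 4*√28238135538/6687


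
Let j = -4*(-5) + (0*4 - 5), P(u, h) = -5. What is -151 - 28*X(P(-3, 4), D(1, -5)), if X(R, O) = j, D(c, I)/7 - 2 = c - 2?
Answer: -571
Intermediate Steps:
D(c, I) = 7*c (D(c, I) = 14 + 7*(c - 2) = 14 + 7*(-2 + c) = 14 + (-14 + 7*c) = 7*c)
j = 15 (j = 20 + (0 - 5) = 20 - 5 = 15)
X(R, O) = 15
-151 - 28*X(P(-3, 4), D(1, -5)) = -151 - 28*15 = -151 - 420 = -571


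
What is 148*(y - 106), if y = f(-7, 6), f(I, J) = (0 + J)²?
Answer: -10360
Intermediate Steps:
f(I, J) = J²
y = 36 (y = 6² = 36)
148*(y - 106) = 148*(36 - 106) = 148*(-70) = -10360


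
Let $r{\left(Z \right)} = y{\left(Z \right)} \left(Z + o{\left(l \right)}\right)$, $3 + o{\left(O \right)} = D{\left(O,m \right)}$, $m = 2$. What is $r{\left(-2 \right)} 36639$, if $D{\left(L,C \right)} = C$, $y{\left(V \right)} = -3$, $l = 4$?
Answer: $329751$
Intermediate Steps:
$o{\left(O \right)} = -1$ ($o{\left(O \right)} = -3 + 2 = -1$)
$r{\left(Z \right)} = 3 - 3 Z$ ($r{\left(Z \right)} = - 3 \left(Z - 1\right) = - 3 \left(-1 + Z\right) = 3 - 3 Z$)
$r{\left(-2 \right)} 36639 = \left(3 - -6\right) 36639 = \left(3 + 6\right) 36639 = 9 \cdot 36639 = 329751$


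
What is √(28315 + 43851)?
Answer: √72166 ≈ 268.64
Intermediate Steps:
√(28315 + 43851) = √72166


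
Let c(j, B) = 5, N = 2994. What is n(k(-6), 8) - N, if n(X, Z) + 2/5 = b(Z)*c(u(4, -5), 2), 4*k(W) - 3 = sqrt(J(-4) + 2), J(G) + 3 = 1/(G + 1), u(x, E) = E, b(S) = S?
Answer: -14772/5 ≈ -2954.4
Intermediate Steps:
J(G) = -3 + 1/(1 + G) (J(G) = -3 + 1/(G + 1) = -3 + 1/(1 + G))
k(W) = 3/4 + I*sqrt(3)/6 (k(W) = 3/4 + sqrt((-2 - 3*(-4))/(1 - 4) + 2)/4 = 3/4 + sqrt((-2 + 12)/(-3) + 2)/4 = 3/4 + sqrt(-1/3*10 + 2)/4 = 3/4 + sqrt(-10/3 + 2)/4 = 3/4 + sqrt(-4/3)/4 = 3/4 + (2*I*sqrt(3)/3)/4 = 3/4 + I*sqrt(3)/6)
n(X, Z) = -2/5 + 5*Z (n(X, Z) = -2/5 + Z*5 = -2/5 + 5*Z)
n(k(-6), 8) - N = (-2/5 + 5*8) - 1*2994 = (-2/5 + 40) - 2994 = 198/5 - 2994 = -14772/5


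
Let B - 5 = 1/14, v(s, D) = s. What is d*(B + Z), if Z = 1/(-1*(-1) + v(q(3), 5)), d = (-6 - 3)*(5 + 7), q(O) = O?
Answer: -4023/7 ≈ -574.71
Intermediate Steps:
d = -108 (d = -9*12 = -108)
B = 71/14 (B = 5 + 1/14 = 71/14 ≈ 5.0714)
Z = ¼ (Z = 1/(-1*(-1) + 3) = 1/(1 + 3) = 1/4 = ¼ ≈ 0.25000)
d*(B + Z) = -108*(71/14 + ¼) = -108*149/28 = -4023/7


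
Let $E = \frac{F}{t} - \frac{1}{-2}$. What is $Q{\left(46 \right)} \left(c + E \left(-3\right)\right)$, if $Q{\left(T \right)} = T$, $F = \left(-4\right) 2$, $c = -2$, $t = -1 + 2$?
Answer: $943$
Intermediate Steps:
$t = 1$
$F = -8$
$E = - \frac{15}{2}$ ($E = - \frac{8}{1} - \frac{1}{-2} = \left(-8\right) 1 - - \frac{1}{2} = -8 + \frac{1}{2} = - \frac{15}{2} \approx -7.5$)
$Q{\left(46 \right)} \left(c + E \left(-3\right)\right) = 46 \left(-2 - - \frac{45}{2}\right) = 46 \left(-2 + \frac{45}{2}\right) = 46 \cdot \frac{41}{2} = 943$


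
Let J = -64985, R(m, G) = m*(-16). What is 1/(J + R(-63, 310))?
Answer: -1/63977 ≈ -1.5631e-5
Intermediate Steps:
R(m, G) = -16*m
1/(J + R(-63, 310)) = 1/(-64985 - 16*(-63)) = 1/(-64985 + 1008) = 1/(-63977) = -1/63977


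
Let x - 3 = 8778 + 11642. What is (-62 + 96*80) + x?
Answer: 28041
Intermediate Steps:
x = 20423 (x = 3 + (8778 + 11642) = 3 + 20420 = 20423)
(-62 + 96*80) + x = (-62 + 96*80) + 20423 = (-62 + 7680) + 20423 = 7618 + 20423 = 28041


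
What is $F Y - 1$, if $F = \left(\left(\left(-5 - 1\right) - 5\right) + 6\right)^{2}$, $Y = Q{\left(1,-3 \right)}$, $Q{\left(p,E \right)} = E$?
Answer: $-76$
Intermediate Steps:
$Y = -3$
$F = 25$ ($F = \left(\left(-6 - 5\right) + 6\right)^{2} = \left(-11 + 6\right)^{2} = \left(-5\right)^{2} = 25$)
$F Y - 1 = 25 \left(-3\right) - 1 = -75 - 1 = -76$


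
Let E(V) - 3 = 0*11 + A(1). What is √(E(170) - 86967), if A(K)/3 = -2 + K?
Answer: 3*I*√9663 ≈ 294.9*I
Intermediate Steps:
A(K) = -6 + 3*K (A(K) = 3*(-2 + K) = -6 + 3*K)
E(V) = 0 (E(V) = 3 + (0*11 + (-6 + 3*1)) = 3 + (0 + (-6 + 3)) = 3 + (0 - 3) = 3 - 3 = 0)
√(E(170) - 86967) = √(0 - 86967) = √(-86967) = 3*I*√9663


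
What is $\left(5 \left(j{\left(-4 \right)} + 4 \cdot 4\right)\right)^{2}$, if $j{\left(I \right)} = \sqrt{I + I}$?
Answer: $6200 + 1600 i \sqrt{2} \approx 6200.0 + 2262.7 i$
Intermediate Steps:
$j{\left(I \right)} = \sqrt{2} \sqrt{I}$ ($j{\left(I \right)} = \sqrt{2 I} = \sqrt{2} \sqrt{I}$)
$\left(5 \left(j{\left(-4 \right)} + 4 \cdot 4\right)\right)^{2} = \left(5 \left(\sqrt{2} \sqrt{-4} + 4 \cdot 4\right)\right)^{2} = \left(5 \left(\sqrt{2} \cdot 2 i + 16\right)\right)^{2} = \left(5 \left(2 i \sqrt{2} + 16\right)\right)^{2} = \left(5 \left(16 + 2 i \sqrt{2}\right)\right)^{2} = \left(80 + 10 i \sqrt{2}\right)^{2}$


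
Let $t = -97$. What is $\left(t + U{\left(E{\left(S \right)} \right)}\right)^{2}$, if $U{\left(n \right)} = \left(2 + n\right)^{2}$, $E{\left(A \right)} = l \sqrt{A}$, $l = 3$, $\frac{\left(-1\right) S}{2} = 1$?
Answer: $12033 - 2664 i \sqrt{2} \approx 12033.0 - 3767.5 i$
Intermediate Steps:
$S = -2$ ($S = \left(-2\right) 1 = -2$)
$E{\left(A \right)} = 3 \sqrt{A}$
$\left(t + U{\left(E{\left(S \right)} \right)}\right)^{2} = \left(-97 + \left(2 + 3 \sqrt{-2}\right)^{2}\right)^{2} = \left(-97 + \left(2 + 3 i \sqrt{2}\right)^{2}\right)^{2}$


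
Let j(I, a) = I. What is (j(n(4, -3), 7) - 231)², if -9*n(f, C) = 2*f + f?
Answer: 485809/9 ≈ 53979.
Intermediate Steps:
n(f, C) = -f/3 (n(f, C) = -(2*f + f)/9 = -f/3)
(j(n(4, -3), 7) - 231)² = (-⅓*4 - 231)² = (-4/3 - 231)² = (-697/3)² = 485809/9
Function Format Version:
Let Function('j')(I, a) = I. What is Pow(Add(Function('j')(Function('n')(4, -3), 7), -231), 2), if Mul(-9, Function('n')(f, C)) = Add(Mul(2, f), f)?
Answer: Rational(485809, 9) ≈ 53979.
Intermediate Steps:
Function('n')(f, C) = Mul(Rational(-1, 3), f) (Function('n')(f, C) = Mul(Rational(-1, 9), Add(Mul(2, f), f)) = Mul(Rational(-1, 9), Mul(3, f)) = Mul(Rational(-1, 3), f))
Pow(Add(Function('j')(Function('n')(4, -3), 7), -231), 2) = Pow(Add(Mul(Rational(-1, 3), 4), -231), 2) = Pow(Add(Rational(-4, 3), -231), 2) = Pow(Rational(-697, 3), 2) = Rational(485809, 9)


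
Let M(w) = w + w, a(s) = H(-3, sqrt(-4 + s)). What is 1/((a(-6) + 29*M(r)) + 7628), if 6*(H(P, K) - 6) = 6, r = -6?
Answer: 1/7287 ≈ 0.00013723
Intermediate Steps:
H(P, K) = 7 (H(P, K) = 6 + (1/6)*6 = 6 + 1 = 7)
a(s) = 7
M(w) = 2*w
1/((a(-6) + 29*M(r)) + 7628) = 1/((7 + 29*(2*(-6))) + 7628) = 1/((7 + 29*(-12)) + 7628) = 1/((7 - 348) + 7628) = 1/(-341 + 7628) = 1/7287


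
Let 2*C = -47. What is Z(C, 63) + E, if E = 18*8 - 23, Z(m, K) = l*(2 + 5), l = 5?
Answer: 156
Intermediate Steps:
C = -47/2 (C = (1/2)*(-47) = -47/2 ≈ -23.500)
Z(m, K) = 35 (Z(m, K) = 5*(2 + 5) = 5*7 = 35)
E = 121 (E = 144 - 23 = 121)
Z(C, 63) + E = 35 + 121 = 156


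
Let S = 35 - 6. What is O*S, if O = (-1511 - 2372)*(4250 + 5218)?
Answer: -1066163076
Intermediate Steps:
S = 29
O = -36764244 (O = -3883*9468 = -36764244)
O*S = -36764244*29 = -1066163076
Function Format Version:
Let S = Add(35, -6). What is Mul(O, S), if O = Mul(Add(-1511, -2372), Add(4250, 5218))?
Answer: -1066163076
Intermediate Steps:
S = 29
O = -36764244 (O = Mul(-3883, 9468) = -36764244)
Mul(O, S) = Mul(-36764244, 29) = -1066163076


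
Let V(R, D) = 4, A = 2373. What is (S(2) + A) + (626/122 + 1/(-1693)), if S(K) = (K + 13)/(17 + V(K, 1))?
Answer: 1719693104/722911 ≈ 2378.8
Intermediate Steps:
S(K) = 13/21 + K/21 (S(K) = (K + 13)/(17 + 4) = (13 + K)/21 = (13 + K)*(1/21) = 13/21 + K/21)
(S(2) + A) + (626/122 + 1/(-1693)) = ((13/21 + (1/21)*2) + 2373) + (626/122 + 1/(-1693)) = ((13/21 + 2/21) + 2373) + (626*(1/122) + 1*(-1/1693)) = (5/7 + 2373) + (313/61 - 1/1693) = 16616/7 + 529848/103273 = 1719693104/722911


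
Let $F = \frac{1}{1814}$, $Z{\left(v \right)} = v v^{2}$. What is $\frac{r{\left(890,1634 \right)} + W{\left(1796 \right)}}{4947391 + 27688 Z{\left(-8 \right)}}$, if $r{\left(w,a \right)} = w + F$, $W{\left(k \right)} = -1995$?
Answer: $\frac{2004469}{16741161110} \approx 0.00011973$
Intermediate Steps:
$Z{\left(v \right)} = v^{3}$
$F = \frac{1}{1814} \approx 0.00055127$
$r{\left(w,a \right)} = \frac{1}{1814} + w$ ($r{\left(w,a \right)} = w + \frac{1}{1814} = \frac{1}{1814} + w$)
$\frac{r{\left(890,1634 \right)} + W{\left(1796 \right)}}{4947391 + 27688 Z{\left(-8 \right)}} = \frac{\left(\frac{1}{1814} + 890\right) - 1995}{4947391 + 27688 \left(-8\right)^{3}} = \frac{\frac{1614461}{1814} - 1995}{4947391 + 27688 \left(-512\right)} = - \frac{2004469}{1814 \left(4947391 - 14176256\right)} = - \frac{2004469}{1814 \left(-9228865\right)} = \left(- \frac{2004469}{1814}\right) \left(- \frac{1}{9228865}\right) = \frac{2004469}{16741161110}$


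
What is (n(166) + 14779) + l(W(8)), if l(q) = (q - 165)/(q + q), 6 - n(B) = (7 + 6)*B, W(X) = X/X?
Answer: 12545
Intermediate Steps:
W(X) = 1
n(B) = 6 - 13*B (n(B) = 6 - (7 + 6)*B = 6 - 13*B)
l(q) = (-165 + q)/(2*q) (l(q) = (-165 + q)/((2*q)) = (-165 + q)*(1/(2*q)) = (-165 + q)/(2*q))
(n(166) + 14779) + l(W(8)) = ((6 - 13*166) + 14779) + (½)*(-165 + 1)/1 = ((6 - 2158) + 14779) + (½)*1*(-164) = (-2152 + 14779) - 82 = 12627 - 82 = 12545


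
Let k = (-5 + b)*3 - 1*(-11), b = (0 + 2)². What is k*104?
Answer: 832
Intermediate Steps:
b = 4 (b = 2² = 4)
k = 8 (k = (-5 + 4)*3 - 1*(-11) = -1*3 + 11 = -3 + 11 = 8)
k*104 = 8*104 = 832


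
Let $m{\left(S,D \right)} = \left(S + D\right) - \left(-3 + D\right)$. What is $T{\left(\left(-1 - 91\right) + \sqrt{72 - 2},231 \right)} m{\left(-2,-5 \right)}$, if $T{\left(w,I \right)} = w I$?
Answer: $-21252 + 231 \sqrt{70} \approx -19319.0$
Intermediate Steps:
$m{\left(S,D \right)} = 3 + S$ ($m{\left(S,D \right)} = \left(D + S\right) - \left(-3 + D\right) = 3 + S$)
$T{\left(w,I \right)} = I w$
$T{\left(\left(-1 - 91\right) + \sqrt{72 - 2},231 \right)} m{\left(-2,-5 \right)} = 231 \left(\left(-1 - 91\right) + \sqrt{72 - 2}\right) \left(3 - 2\right) = 231 \left(-92 + \sqrt{70}\right) 1 = \left(-21252 + 231 \sqrt{70}\right) 1 = -21252 + 231 \sqrt{70}$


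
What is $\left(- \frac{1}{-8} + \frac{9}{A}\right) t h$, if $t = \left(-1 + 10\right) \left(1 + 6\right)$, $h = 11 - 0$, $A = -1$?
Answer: $- \frac{49203}{8} \approx -6150.4$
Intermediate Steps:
$h = 11$ ($h = 11 + 0 = 11$)
$t = 63$ ($t = 9 \cdot 7 = 63$)
$\left(- \frac{1}{-8} + \frac{9}{A}\right) t h = \left(- \frac{1}{-8} + \frac{9}{-1}\right) 63 \cdot 11 = \left(\left(-1\right) \left(- \frac{1}{8}\right) + 9 \left(-1\right)\right) 63 \cdot 11 = \left(\frac{1}{8} - 9\right) 63 \cdot 11 = \left(- \frac{71}{8}\right) 63 \cdot 11 = \left(- \frac{4473}{8}\right) 11 = - \frac{49203}{8}$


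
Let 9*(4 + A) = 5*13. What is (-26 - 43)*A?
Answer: -667/3 ≈ -222.33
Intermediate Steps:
A = 29/9 (A = -4 + (5*13)/9 = -4 + (⅑)*65 = -4 + 65/9 = 29/9 ≈ 3.2222)
(-26 - 43)*A = (-26 - 43)*(29/9) = -69*29/9 = -667/3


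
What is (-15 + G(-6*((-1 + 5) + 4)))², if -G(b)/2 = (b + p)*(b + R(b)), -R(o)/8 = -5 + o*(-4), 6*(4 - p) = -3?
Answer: 18048041649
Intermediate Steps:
p = 9/2 (p = 4 - ⅙*(-3) = 4 + ½ = 9/2 ≈ 4.5000)
R(o) = 40 + 32*o (R(o) = -8*(-5 + o*(-4)) = -8*(-5 - 4*o) = 40 + 32*o)
G(b) = -2*(40 + 33*b)*(9/2 + b) (G(b) = -2*(b + 9/2)*(b + (40 + 32*b)) = -2*(9/2 + b)*(40 + 33*b) = -2*(40 + 33*b)*(9/2 + b))
(-15 + G(-6*((-1 + 5) + 4)))² = (-15 + (-360 - (-2262)*((-1 + 5) + 4) - 66*36*((-1 + 5) + 4)²))² = (-15 + (-360 - (-2262)*(4 + 4) - 66*36*(4 + 4)²))² = (-15 + (-360 - (-2262)*8 - 66*(-6*8)²))² = (-15 + (-360 - 377*(-48) - 66*(-48)²))² = (-15 + (-360 + 18096 - 66*2304))² = (-15 + (-360 + 18096 - 152064))² = (-15 - 134328)² = (-134343)² = 18048041649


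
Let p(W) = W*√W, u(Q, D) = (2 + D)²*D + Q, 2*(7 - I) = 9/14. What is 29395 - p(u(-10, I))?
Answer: 29395 - 10822643*√75758501/8605184 ≈ 18448.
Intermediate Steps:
I = 187/28 (I = 7 - 9/(2*14) = 7 - ½*9/14 = 7 - 9/28 = 187/28 ≈ 6.6786)
u(Q, D) = Q + D*(2 + D)² (u(Q, D) = D*(2 + D)² + Q = Q + D*(2 + D)²)
p(W) = W^(3/2)
29395 - p(u(-10, I)) = 29395 - (-10 + 187*(2 + 187/28)²/28)^(3/2) = 29395 - (-10 + 187*(243/28)²/28)^(3/2) = 29395 - (-10 + (187/28)*(59049/784))^(3/2) = 29395 - (-10 + 11042163/21952)^(3/2) = 29395 - (10822643/21952)^(3/2) = 29395 - 10822643*√75758501/8605184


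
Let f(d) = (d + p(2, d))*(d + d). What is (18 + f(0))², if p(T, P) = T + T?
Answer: 324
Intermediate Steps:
p(T, P) = 2*T
f(d) = 2*d*(4 + d) (f(d) = (d + 2*2)*(d + d) = (d + 4)*(2*d) = (4 + d)*(2*d) = 2*d*(4 + d))
(18 + f(0))² = (18 + 2*0*(4 + 0))² = (18 + 2*0*4)² = (18 + 0)² = 18² = 324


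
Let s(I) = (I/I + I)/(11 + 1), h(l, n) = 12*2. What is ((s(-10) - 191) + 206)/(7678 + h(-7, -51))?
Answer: 57/30808 ≈ 0.0018502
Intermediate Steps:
h(l, n) = 24
s(I) = 1/12 + I/12 (s(I) = (1 + I)/12 = (1 + I)*(1/12) = 1/12 + I/12)
((s(-10) - 191) + 206)/(7678 + h(-7, -51)) = (((1/12 + (1/12)*(-10)) - 191) + 206)/(7678 + 24) = (((1/12 - ⅚) - 191) + 206)/7702 = ((-¾ - 191) + 206)*(1/7702) = (-767/4 + 206)*(1/7702) = (57/4)*(1/7702) = 57/30808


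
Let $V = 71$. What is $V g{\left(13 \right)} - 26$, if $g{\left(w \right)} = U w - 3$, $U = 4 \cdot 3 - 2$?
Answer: $8991$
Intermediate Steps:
$U = 10$ ($U = 12 - 2 = 10$)
$g{\left(w \right)} = -3 + 10 w$ ($g{\left(w \right)} = 10 w - 3 = -3 + 10 w$)
$V g{\left(13 \right)} - 26 = 71 \left(-3 + 10 \cdot 13\right) - 26 = 71 \left(-3 + 130\right) - 26 = 71 \cdot 127 - 26 = 9017 - 26 = 8991$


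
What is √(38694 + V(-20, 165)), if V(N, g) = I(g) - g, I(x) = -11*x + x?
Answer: √36879 ≈ 192.04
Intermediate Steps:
I(x) = -10*x
V(N, g) = -11*g (V(N, g) = -10*g - g = -11*g)
√(38694 + V(-20, 165)) = √(38694 - 11*165) = √(38694 - 1815) = √36879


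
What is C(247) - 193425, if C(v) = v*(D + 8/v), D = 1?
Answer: -193170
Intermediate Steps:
C(v) = v*(1 + 8/v)
C(247) - 193425 = (8 + 247) - 193425 = 255 - 193425 = -193170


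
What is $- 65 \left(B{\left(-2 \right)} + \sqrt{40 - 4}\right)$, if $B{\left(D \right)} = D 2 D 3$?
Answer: $-1950$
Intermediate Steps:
$B{\left(D \right)} = 6 D^{2}$ ($B{\left(D \right)} = 2 D 3 D = 6 D^{2}$)
$- 65 \left(B{\left(-2 \right)} + \sqrt{40 - 4}\right) = - 65 \left(6 \left(-2\right)^{2} + \sqrt{40 - 4}\right) = - 65 \left(6 \cdot 4 + \sqrt{36}\right) = - 65 \left(24 + 6\right) = \left(-65\right) 30 = -1950$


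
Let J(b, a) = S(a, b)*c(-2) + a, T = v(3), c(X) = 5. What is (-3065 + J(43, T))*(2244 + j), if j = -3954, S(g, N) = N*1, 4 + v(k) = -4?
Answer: 4887180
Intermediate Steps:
v(k) = -8 (v(k) = -4 - 4 = -8)
S(g, N) = N
T = -8
J(b, a) = a + 5*b (J(b, a) = b*5 + a = 5*b + a = a + 5*b)
(-3065 + J(43, T))*(2244 + j) = (-3065 + (-8 + 5*43))*(2244 - 3954) = (-3065 + (-8 + 215))*(-1710) = (-3065 + 207)*(-1710) = -2858*(-1710) = 4887180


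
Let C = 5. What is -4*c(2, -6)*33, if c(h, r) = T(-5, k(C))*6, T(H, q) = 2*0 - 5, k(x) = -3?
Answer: 3960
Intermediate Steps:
T(H, q) = -5 (T(H, q) = 0 - 5 = -5)
c(h, r) = -30 (c(h, r) = -5*6 = -30)
-4*c(2, -6)*33 = -4*(-30)*33 = 120*33 = 3960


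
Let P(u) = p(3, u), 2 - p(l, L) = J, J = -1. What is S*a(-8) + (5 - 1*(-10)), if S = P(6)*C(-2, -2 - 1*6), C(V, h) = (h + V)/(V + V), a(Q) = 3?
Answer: 75/2 ≈ 37.500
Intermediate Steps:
p(l, L) = 3 (p(l, L) = 2 - 1*(-1) = 2 + 1 = 3)
P(u) = 3
C(V, h) = (V + h)/(2*V) (C(V, h) = (V + h)/((2*V)) = (V + h)*(1/(2*V)) = (V + h)/(2*V))
S = 15/2 (S = 3*((½)*(-2 + (-2 - 1*6))/(-2)) = 3*((½)*(-½)*(-2 + (-2 - 6))) = 3*((½)*(-½)*(-2 - 8)) = 3*((½)*(-½)*(-10)) = 3*(5/2) = 15/2 ≈ 7.5000)
S*a(-8) + (5 - 1*(-10)) = (15/2)*3 + (5 - 1*(-10)) = 45/2 + (5 + 10) = 45/2 + 15 = 75/2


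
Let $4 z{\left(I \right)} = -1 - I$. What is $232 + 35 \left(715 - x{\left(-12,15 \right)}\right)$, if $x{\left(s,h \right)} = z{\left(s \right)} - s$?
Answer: $\frac{98963}{4} \approx 24741.0$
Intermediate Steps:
$z{\left(I \right)} = - \frac{1}{4} - \frac{I}{4}$ ($z{\left(I \right)} = \frac{-1 - I}{4} = - \frac{1}{4} - \frac{I}{4}$)
$x{\left(s,h \right)} = - \frac{1}{4} - \frac{5 s}{4}$ ($x{\left(s,h \right)} = \left(- \frac{1}{4} - \frac{s}{4}\right) - s = - \frac{1}{4} - \frac{5 s}{4}$)
$232 + 35 \left(715 - x{\left(-12,15 \right)}\right) = 232 + 35 \left(715 - \left(- \frac{1}{4} - -15\right)\right) = 232 + 35 \left(715 - \left(- \frac{1}{4} + 15\right)\right) = 232 + 35 \left(715 - \frac{59}{4}\right) = 232 + 35 \cdot \frac{2801}{4} = 232 + \frac{98035}{4} = \frac{98963}{4}$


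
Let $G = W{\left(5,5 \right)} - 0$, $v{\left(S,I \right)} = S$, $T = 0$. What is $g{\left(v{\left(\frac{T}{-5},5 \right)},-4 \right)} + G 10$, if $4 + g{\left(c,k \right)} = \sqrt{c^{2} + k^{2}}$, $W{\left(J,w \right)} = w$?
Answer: $50$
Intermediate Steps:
$g{\left(c,k \right)} = -4 + \sqrt{c^{2} + k^{2}}$
$G = 5$ ($G = 5 - 0 = 5 + 0 = 5$)
$g{\left(v{\left(\frac{T}{-5},5 \right)},-4 \right)} + G 10 = \left(-4 + \sqrt{\left(\frac{0}{-5}\right)^{2} + \left(-4\right)^{2}}\right) + 5 \cdot 10 = \left(-4 + \sqrt{\left(0 \left(- \frac{1}{5}\right)\right)^{2} + 16}\right) + 50 = \left(-4 + \sqrt{0^{2} + 16}\right) + 50 = \left(-4 + \sqrt{0 + 16}\right) + 50 = \left(-4 + \sqrt{16}\right) + 50 = \left(-4 + 4\right) + 50 = 0 + 50 = 50$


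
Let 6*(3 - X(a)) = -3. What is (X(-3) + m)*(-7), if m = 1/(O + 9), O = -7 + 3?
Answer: -259/10 ≈ -25.900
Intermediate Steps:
X(a) = 7/2 (X(a) = 3 - ⅙*(-3) = 3 + ½ = 7/2)
O = -4
m = ⅕ (m = 1/(-4 + 9) = 1/5 = ⅕ ≈ 0.20000)
(X(-3) + m)*(-7) = (7/2 + ⅕)*(-7) = (37/10)*(-7) = -259/10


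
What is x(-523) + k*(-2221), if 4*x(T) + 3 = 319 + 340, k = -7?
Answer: 15711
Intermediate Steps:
x(T) = 164 (x(T) = -3/4 + (319 + 340)/4 = -3/4 + (1/4)*659 = -3/4 + 659/4 = 164)
x(-523) + k*(-2221) = 164 - 7*(-2221) = 164 + 15547 = 15711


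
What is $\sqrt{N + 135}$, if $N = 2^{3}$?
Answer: $\sqrt{143} \approx 11.958$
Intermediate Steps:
$N = 8$
$\sqrt{N + 135} = \sqrt{8 + 135} = \sqrt{143}$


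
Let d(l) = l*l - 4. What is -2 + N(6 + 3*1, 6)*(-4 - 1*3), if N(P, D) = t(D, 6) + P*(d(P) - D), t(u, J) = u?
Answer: -4517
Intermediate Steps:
d(l) = -4 + l**2 (d(l) = l**2 - 4 = -4 + l**2)
N(P, D) = D + P*(-4 + P**2 - D) (N(P, D) = D + P*((-4 + P**2) - D) = D + P*(-4 + P**2 - D))
-2 + N(6 + 3*1, 6)*(-4 - 1*3) = -2 + (6 + (6 + 3*1)*(-4 + (6 + 3*1)**2) - 1*6*(6 + 3*1))*(-4 - 1*3) = -2 + (6 + (6 + 3)*(-4 + (6 + 3)**2) - 1*6*(6 + 3))*(-4 - 3) = -2 + (6 + 9*(-4 + 9**2) - 1*6*9)*(-7) = -2 + (6 + 9*(-4 + 81) - 54)*(-7) = -2 + (6 + 9*77 - 54)*(-7) = -2 + (6 + 693 - 54)*(-7) = -2 + 645*(-7) = -2 - 4515 = -4517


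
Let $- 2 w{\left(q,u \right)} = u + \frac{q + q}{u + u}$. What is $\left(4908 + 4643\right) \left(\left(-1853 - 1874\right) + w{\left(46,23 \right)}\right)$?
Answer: $- \frac{71431929}{2} \approx -3.5716 \cdot 10^{7}$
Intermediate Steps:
$w{\left(q,u \right)} = - \frac{u}{2} - \frac{q}{2 u}$ ($w{\left(q,u \right)} = - \frac{u + \frac{q + q}{u + u}}{2} = - \frac{u + \frac{2 q}{2 u}}{2} = - \frac{u + 2 q \frac{1}{2 u}}{2} = - \frac{u + \frac{q}{u}}{2} = - \frac{u}{2} - \frac{q}{2 u}$)
$\left(4908 + 4643\right) \left(\left(-1853 - 1874\right) + w{\left(46,23 \right)}\right) = \left(4908 + 4643\right) \left(\left(-1853 - 1874\right) + \frac{\left(-1\right) 46 - 23^{2}}{2 \cdot 23}\right) = 9551 \left(-3727 + \frac{1}{2} \cdot \frac{1}{23} \left(-46 - 529\right)\right) = 9551 \left(-3727 + \frac{1}{2} \cdot \frac{1}{23} \left(-575\right)\right) = 9551 \left(-3727 - \frac{25}{2}\right) = 9551 \left(- \frac{7479}{2}\right) = - \frac{71431929}{2}$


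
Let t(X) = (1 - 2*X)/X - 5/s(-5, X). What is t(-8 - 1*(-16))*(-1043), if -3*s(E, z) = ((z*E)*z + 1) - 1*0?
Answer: 5115915/2552 ≈ 2004.7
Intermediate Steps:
s(E, z) = -⅓ - E*z²/3 (s(E, z) = -(((z*E)*z + 1) - 1*0)/3 = -(((E*z)*z + 1) + 0)/3 = -((E*z² + 1) + 0)/3 = -((1 + E*z²) + 0)/3 = -(1 + E*z²)/3 = -⅓ - E*z²/3)
t(X) = -5/(-⅓ + 5*X²/3) + (1 - 2*X)/X (t(X) = (1 - 2*X)/X - 5/(-⅓ - ⅓*(-5)*X²) = (1 - 2*X)/X - 5/(-⅓ + 5*X²/3) = -5/(-⅓ + 5*X²/3) + (1 - 2*X)/X)
t(-8 - 1*(-16))*(-1043) = ((-1 - 13*(-8 - 1*(-16)) - 10*(-8 - 1*(-16))³ + 5*(-8 - 1*(-16))²)/(-(-8 - 1*(-16)) + 5*(-8 - 1*(-16))³))*(-1043) = ((-1 - 13*(-8 + 16) - 10*(-8 + 16)³ + 5*(-8 + 16)²)/(-(-8 + 16) + 5*(-8 + 16)³))*(-1043) = ((-1 - 13*8 - 10*8³ + 5*8²)/(-1*8 + 5*8³))*(-1043) = ((-1 - 104 - 10*512 + 5*64)/(-8 + 5*512))*(-1043) = ((-1 - 104 - 5120 + 320)/(-8 + 2560))*(-1043) = (-4905/2552)*(-1043) = ((1/2552)*(-4905))*(-1043) = -4905/2552*(-1043) = 5115915/2552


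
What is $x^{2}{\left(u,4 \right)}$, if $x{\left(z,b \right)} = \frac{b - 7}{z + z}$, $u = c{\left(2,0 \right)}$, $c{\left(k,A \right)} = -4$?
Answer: $\frac{9}{64} \approx 0.14063$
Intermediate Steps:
$u = -4$
$x{\left(z,b \right)} = \frac{-7 + b}{2 z}$
$x^{2}{\left(u,4 \right)} = \left(\frac{-7 + 4}{2 \left(-4\right)}\right)^{2} = \left(\frac{1}{2} \left(- \frac{1}{4}\right) \left(-3\right)\right)^{2} = \left(\frac{3}{8}\right)^{2} = \frac{9}{64}$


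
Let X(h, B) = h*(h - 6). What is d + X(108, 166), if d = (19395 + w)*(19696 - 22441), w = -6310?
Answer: -35907309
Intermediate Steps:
X(h, B) = h*(-6 + h)
d = -35918325 (d = (19395 - 6310)*(19696 - 22441) = 13085*(-2745) = -35918325)
d + X(108, 166) = -35918325 + 108*(-6 + 108) = -35918325 + 108*102 = -35918325 + 11016 = -35907309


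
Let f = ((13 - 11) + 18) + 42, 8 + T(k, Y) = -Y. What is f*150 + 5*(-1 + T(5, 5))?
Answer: 9230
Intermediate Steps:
T(k, Y) = -8 - Y
f = 62 (f = (2 + 18) + 42 = 20 + 42 = 62)
f*150 + 5*(-1 + T(5, 5)) = 62*150 + 5*(-1 + (-8 - 1*5)) = 9300 + 5*(-1 + (-8 - 5)) = 9300 + 5*(-1 - 13) = 9300 + 5*(-14) = 9300 - 70 = 9230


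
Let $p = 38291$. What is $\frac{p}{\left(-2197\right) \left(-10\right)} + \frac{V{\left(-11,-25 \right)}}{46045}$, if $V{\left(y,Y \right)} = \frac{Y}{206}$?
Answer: $\frac{18159996216}{10419569095} \approx 1.7429$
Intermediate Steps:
$V{\left(y,Y \right)} = \frac{Y}{206}$ ($V{\left(y,Y \right)} = Y \frac{1}{206} = \frac{Y}{206}$)
$\frac{p}{\left(-2197\right) \left(-10\right)} + \frac{V{\left(-11,-25 \right)}}{46045} = \frac{38291}{\left(-2197\right) \left(-10\right)} + \frac{\frac{1}{206} \left(-25\right)}{46045} = \frac{38291}{21970} - \frac{5}{1897054} = \frac{18159996216}{10419569095}$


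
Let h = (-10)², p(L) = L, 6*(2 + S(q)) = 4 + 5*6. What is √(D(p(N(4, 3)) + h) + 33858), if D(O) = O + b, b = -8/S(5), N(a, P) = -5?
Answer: √4108049/11 ≈ 184.26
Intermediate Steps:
S(q) = 11/3 (S(q) = -2 + (4 + 5*6)/6 = -2 + (4 + 30)/6 = -2 + (⅙)*34 = -2 + 17/3 = 11/3)
b = -24/11 (b = -8/11/3 = -8*3/11 = -24/11 ≈ -2.1818)
h = 100
D(O) = -24/11 + O (D(O) = O - 24/11 = -24/11 + O)
√(D(p(N(4, 3)) + h) + 33858) = √((-24/11 + (-5 + 100)) + 33858) = √((-24/11 + 95) + 33858) = √(1021/11 + 33858) = √(373459/11) = √4108049/11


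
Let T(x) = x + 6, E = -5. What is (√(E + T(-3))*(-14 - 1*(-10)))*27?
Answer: -108*I*√2 ≈ -152.74*I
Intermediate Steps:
T(x) = 6 + x
(√(E + T(-3))*(-14 - 1*(-10)))*27 = (√(-5 + (6 - 3))*(-14 - 1*(-10)))*27 = (√(-5 + 3)*(-14 + 10))*27 = (√(-2)*(-4))*27 = ((I*√2)*(-4))*27 = -4*I*√2*27 = -108*I*√2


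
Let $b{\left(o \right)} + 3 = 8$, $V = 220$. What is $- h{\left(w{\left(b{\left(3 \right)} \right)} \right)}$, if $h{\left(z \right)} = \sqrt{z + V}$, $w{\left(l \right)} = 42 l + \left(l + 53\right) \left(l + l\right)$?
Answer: $- \sqrt{1010} \approx -31.78$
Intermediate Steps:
$b{\left(o \right)} = 5$ ($b{\left(o \right)} = -3 + 8 = 5$)
$w{\left(l \right)} = 42 l + 2 l \left(53 + l\right)$ ($w{\left(l \right)} = 42 l + \left(53 + l\right) 2 l = 42 l + 2 l \left(53 + l\right)$)
$h{\left(z \right)} = \sqrt{220 + z}$ ($h{\left(z \right)} = \sqrt{z + 220} = \sqrt{220 + z}$)
$- h{\left(w{\left(b{\left(3 \right)} \right)} \right)} = - \sqrt{220 + 2 \cdot 5 \left(74 + 5\right)} = - \sqrt{220 + 2 \cdot 5 \cdot 79} = - \sqrt{220 + 790} = - \sqrt{1010}$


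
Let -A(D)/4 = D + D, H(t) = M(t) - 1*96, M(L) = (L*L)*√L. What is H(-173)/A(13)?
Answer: 12/13 - 29929*I*√173/104 ≈ 0.92308 - 3785.1*I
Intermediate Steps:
M(L) = L^(5/2) (M(L) = L²*√L = L^(5/2))
H(t) = -96 + t^(5/2) (H(t) = t^(5/2) - 1*96 = t^(5/2) - 96 = -96 + t^(5/2))
A(D) = -8*D (A(D) = -4*(D + D) = -8*D)
H(-173)/A(13) = (-96 + (-173)^(5/2))/((-8*13)) = (-96 + 29929*I*√173)/(-104) = (-96 + 29929*I*√173)*(-1/104) = 12/13 - 29929*I*√173/104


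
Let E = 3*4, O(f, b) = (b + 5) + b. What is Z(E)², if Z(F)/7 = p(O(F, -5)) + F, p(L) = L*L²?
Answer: 625681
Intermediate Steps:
O(f, b) = 5 + 2*b (O(f, b) = (5 + b) + b = 5 + 2*b)
p(L) = L³
E = 12
Z(F) = -875 + 7*F (Z(F) = 7*((5 + 2*(-5))³ + F) = 7*((5 - 10)³ + F) = 7*((-5)³ + F) = 7*(-125 + F) = -875 + 7*F)
Z(E)² = (-875 + 7*12)² = (-875 + 84)² = (-791)² = 625681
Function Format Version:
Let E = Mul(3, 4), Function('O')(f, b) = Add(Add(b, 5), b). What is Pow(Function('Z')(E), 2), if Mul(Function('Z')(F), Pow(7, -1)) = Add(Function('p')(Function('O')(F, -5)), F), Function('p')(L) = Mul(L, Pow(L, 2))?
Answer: 625681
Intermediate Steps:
Function('O')(f, b) = Add(5, Mul(2, b)) (Function('O')(f, b) = Add(Add(5, b), b) = Add(5, Mul(2, b)))
Function('p')(L) = Pow(L, 3)
E = 12
Function('Z')(F) = Add(-875, Mul(7, F)) (Function('Z')(F) = Mul(7, Add(Pow(Add(5, Mul(2, -5)), 3), F)) = Mul(7, Add(Pow(Add(5, -10), 3), F)) = Mul(7, Add(Pow(-5, 3), F)) = Mul(7, Add(-125, F)) = Add(-875, Mul(7, F)))
Pow(Function('Z')(E), 2) = Pow(Add(-875, Mul(7, 12)), 2) = Pow(Add(-875, 84), 2) = Pow(-791, 2) = 625681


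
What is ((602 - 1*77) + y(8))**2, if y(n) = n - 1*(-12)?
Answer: 297025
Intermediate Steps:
y(n) = 12 + n (y(n) = n + 12 = 12 + n)
((602 - 1*77) + y(8))**2 = ((602 - 1*77) + (12 + 8))**2 = ((602 - 77) + 20)**2 = (525 + 20)**2 = 545**2 = 297025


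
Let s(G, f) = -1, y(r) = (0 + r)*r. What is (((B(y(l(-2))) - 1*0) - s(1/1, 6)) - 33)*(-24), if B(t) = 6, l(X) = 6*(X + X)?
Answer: 624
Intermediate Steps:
l(X) = 12*X (l(X) = 6*(2*X) = 12*X)
y(r) = r² (y(r) = r*r = r²)
(((B(y(l(-2))) - 1*0) - s(1/1, 6)) - 33)*(-24) = (((6 - 1*0) - 1*(-1)) - 33)*(-24) = (((6 + 0) + 1) - 33)*(-24) = ((6 + 1) - 33)*(-24) = (7 - 33)*(-24) = -26*(-24) = 624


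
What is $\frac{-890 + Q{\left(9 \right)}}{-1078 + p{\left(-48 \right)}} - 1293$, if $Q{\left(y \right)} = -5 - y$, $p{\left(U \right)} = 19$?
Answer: $- \frac{1368383}{1059} \approx -1292.1$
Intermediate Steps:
$\frac{-890 + Q{\left(9 \right)}}{-1078 + p{\left(-48 \right)}} - 1293 = \frac{-890 - 14}{-1078 + 19} - 1293 = \frac{-890 - 14}{-1059} - 1293 = \left(-890 - 14\right) \left(- \frac{1}{1059}\right) - 1293 = \left(-904\right) \left(- \frac{1}{1059}\right) - 1293 = \frac{904}{1059} - 1293 = - \frac{1368383}{1059}$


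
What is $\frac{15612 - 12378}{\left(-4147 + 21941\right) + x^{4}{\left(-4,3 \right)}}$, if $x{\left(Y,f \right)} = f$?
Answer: $\frac{294}{1625} \approx 0.18092$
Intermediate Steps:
$\frac{15612 - 12378}{\left(-4147 + 21941\right) + x^{4}{\left(-4,3 \right)}} = \frac{15612 - 12378}{\left(-4147 + 21941\right) + 3^{4}} = \frac{3234}{17794 + 81} = \frac{3234}{17875} = 3234 \cdot \frac{1}{17875} = \frac{294}{1625}$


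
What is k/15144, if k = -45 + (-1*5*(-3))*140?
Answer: 685/5048 ≈ 0.13570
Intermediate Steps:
k = 2055 (k = -45 - 5*(-3)*140 = -45 + 15*140 = -45 + 2100 = 2055)
k/15144 = 2055/15144 = 2055*(1/15144) = 685/5048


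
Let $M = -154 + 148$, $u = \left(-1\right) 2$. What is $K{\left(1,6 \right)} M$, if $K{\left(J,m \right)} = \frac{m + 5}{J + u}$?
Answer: $66$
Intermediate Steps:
$u = -2$
$K{\left(J,m \right)} = \frac{5 + m}{-2 + J}$ ($K{\left(J,m \right)} = \frac{m + 5}{J - 2} = \frac{5 + m}{-2 + J}$)
$M = -6$
$K{\left(1,6 \right)} M = \frac{5 + 6}{-2 + 1} \left(-6\right) = \frac{1}{-1} \cdot 11 \left(-6\right) = \left(-1\right) 11 \left(-6\right) = \left(-11\right) \left(-6\right) = 66$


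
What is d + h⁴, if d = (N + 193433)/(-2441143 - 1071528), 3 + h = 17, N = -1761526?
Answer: 134944337229/3512671 ≈ 38416.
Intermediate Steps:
h = 14 (h = -3 + 17 = 14)
d = 1568093/3512671 (d = (-1761526 + 193433)/(-2441143 - 1071528) = -1568093/(-3512671) = -1568093*(-1/3512671) = 1568093/3512671 ≈ 0.44641)
d + h⁴ = 1568093/3512671 + 14⁴ = 1568093/3512671 + 38416 = 134944337229/3512671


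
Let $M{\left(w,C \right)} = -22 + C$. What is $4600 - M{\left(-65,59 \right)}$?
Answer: $4563$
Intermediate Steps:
$4600 - M{\left(-65,59 \right)} = 4600 - \left(-22 + 59\right) = 4600 - 37 = 4563$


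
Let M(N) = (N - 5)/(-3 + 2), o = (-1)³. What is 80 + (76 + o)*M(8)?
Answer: -145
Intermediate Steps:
o = -1
M(N) = 5 - N (M(N) = (-5 + N)/(-1) = (-5 + N)*(-1) = 5 - N)
80 + (76 + o)*M(8) = 80 + (76 - 1)*(5 - 1*8) = 80 + 75*(5 - 8) = 80 + 75*(-3) = 80 - 225 = -145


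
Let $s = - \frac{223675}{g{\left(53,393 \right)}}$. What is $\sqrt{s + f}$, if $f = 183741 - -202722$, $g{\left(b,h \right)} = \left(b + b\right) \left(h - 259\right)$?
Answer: $\frac{\sqrt{19491782655127}}{7102} \approx 621.65$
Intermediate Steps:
$g{\left(b,h \right)} = 2 b \left(-259 + h\right)$
$f = 386463$ ($f = 183741 + 202722 = 386463$)
$s = - \frac{223675}{14204}$ ($s = - \frac{223675}{2 \cdot 53 \left(-259 + 393\right)} = - \frac{223675}{2 \cdot 53 \cdot 134} = - \frac{223675}{14204} \approx -15.747$)
$\sqrt{s + f} = \sqrt{- \frac{223675}{14204} + 386463} = \sqrt{\frac{5489096777}{14204}} = \frac{\sqrt{19491782655127}}{7102}$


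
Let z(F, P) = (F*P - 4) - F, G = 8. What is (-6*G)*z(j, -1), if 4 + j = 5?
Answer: 288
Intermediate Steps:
j = 1 (j = -4 + 5 = 1)
z(F, P) = -4 - F + F*P (z(F, P) = (-4 + F*P) - F = -4 - F + F*P)
(-6*G)*z(j, -1) = (-6*8)*(-4 - 1*1 + 1*(-1)) = -48*(-4 - 1 - 1) = -48*(-6) = 288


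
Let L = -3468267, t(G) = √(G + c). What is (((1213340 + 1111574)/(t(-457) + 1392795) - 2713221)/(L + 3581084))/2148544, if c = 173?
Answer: (-5426442*√71 + 3778958317781*I)/(242392288448*(-1392795*I + 2*√71)) ≈ -1.1194e-5 - 8.3321e-17*I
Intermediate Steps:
t(G) = √(173 + G) (t(G) = √(G + 173) = √(173 + G))
(((1213340 + 1111574)/(t(-457) + 1392795) - 2713221)/(L + 3581084))/2148544 = (((1213340 + 1111574)/(√(173 - 457) + 1392795) - 2713221)/(-3468267 + 3581084))/2148544 = ((2324914/(√(-284) + 1392795) - 2713221)/112817)*(1/2148544) = ((2324914/(2*I*√71 + 1392795) - 2713221)*(1/112817))*(1/2148544) = ((2324914/(1392795 + 2*I*√71) - 2713221)*(1/112817))*(1/2148544) = ((-2713221 + 2324914/(1392795 + 2*I*√71))*(1/112817))*(1/2148544) = (-2713221/112817 + 2324914/(112817*(1392795 + 2*I*√71)))*(1/2148544) = -2713221/242392288448 + 1162457/(121196144224*(1392795 + 2*I*√71))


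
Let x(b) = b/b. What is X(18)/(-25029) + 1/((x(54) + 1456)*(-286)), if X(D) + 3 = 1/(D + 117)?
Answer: 164968693/1408000638330 ≈ 0.00011717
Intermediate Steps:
X(D) = -3 + 1/(117 + D) (X(D) = -3 + 1/(D + 117) = -3 + 1/(117 + D))
x(b) = 1
X(18)/(-25029) + 1/((x(54) + 1456)*(-286)) = ((-350 - 3*18)/(117 + 18))/(-25029) + 1/((1 + 1456)*(-286)) = ((-350 - 54)/135)*(-1/25029) - 1/286/1457 = ((1/135)*(-404))*(-1/25029) + (1/1457)*(-1/286) = -404/135*(-1/25029) - 1/416702 = 404/3378915 - 1/416702 = 164968693/1408000638330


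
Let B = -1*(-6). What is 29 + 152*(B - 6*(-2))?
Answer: 2765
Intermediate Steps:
B = 6
29 + 152*(B - 6*(-2)) = 29 + 152*(6 - 6*(-2)) = 29 + 152*(6 + 12) = 29 + 152*18 = 29 + 2736 = 2765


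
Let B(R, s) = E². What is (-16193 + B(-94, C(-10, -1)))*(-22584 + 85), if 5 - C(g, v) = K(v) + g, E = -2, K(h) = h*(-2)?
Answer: 364236311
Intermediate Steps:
K(h) = -2*h
C(g, v) = 5 - g + 2*v (C(g, v) = 5 - (-2*v + g) = 5 - (g - 2*v) = 5 + (-g + 2*v) = 5 - g + 2*v)
B(R, s) = 4 (B(R, s) = (-2)² = 4)
(-16193 + B(-94, C(-10, -1)))*(-22584 + 85) = (-16193 + 4)*(-22584 + 85) = -16189*(-22499) = 364236311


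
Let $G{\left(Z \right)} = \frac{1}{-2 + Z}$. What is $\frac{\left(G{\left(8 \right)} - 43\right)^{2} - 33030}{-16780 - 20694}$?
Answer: $\frac{27391}{32904} \approx 0.83245$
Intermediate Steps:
$\frac{\left(G{\left(8 \right)} - 43\right)^{2} - 33030}{-16780 - 20694} = \frac{\left(\frac{1}{-2 + 8} - 43\right)^{2} - 33030}{-16780 - 20694} = \frac{\left(\frac{1}{6} - 43\right)^{2} - 33030}{-37474} = \left(\left(\frac{1}{6} - 43\right)^{2} - 33030\right) \left(- \frac{1}{37474}\right) = \left(\left(- \frac{257}{6}\right)^{2} - 33030\right) \left(- \frac{1}{37474}\right) = \left(\frac{66049}{36} - 33030\right) \left(- \frac{1}{37474}\right) = \left(- \frac{1123031}{36}\right) \left(- \frac{1}{37474}\right) = \frac{27391}{32904}$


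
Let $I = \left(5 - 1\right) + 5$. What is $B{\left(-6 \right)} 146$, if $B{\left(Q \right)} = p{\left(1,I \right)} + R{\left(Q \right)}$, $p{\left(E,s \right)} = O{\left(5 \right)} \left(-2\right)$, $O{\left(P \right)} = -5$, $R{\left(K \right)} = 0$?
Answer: $1460$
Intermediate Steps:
$I = 9$ ($I = \left(5 - 1\right) + 5 = 4 + 5 = 9$)
$p{\left(E,s \right)} = 10$ ($p{\left(E,s \right)} = \left(-5\right) \left(-2\right) = 10$)
$B{\left(Q \right)} = 10$ ($B{\left(Q \right)} = 10 + 0 = 10$)
$B{\left(-6 \right)} 146 = 10 \cdot 146 = 1460$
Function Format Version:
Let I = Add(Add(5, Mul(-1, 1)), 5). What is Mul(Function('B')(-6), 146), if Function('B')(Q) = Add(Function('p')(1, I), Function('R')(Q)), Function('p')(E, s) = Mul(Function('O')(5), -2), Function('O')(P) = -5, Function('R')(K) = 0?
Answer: 1460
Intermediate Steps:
I = 9 (I = Add(Add(5, -1), 5) = Add(4, 5) = 9)
Function('p')(E, s) = 10 (Function('p')(E, s) = Mul(-5, -2) = 10)
Function('B')(Q) = 10 (Function('B')(Q) = Add(10, 0) = 10)
Mul(Function('B')(-6), 146) = Mul(10, 146) = 1460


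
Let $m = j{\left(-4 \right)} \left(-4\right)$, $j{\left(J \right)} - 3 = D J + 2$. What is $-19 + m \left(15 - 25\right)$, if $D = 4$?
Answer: $-459$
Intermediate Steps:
$j{\left(J \right)} = 5 + 4 J$ ($j{\left(J \right)} = 3 + \left(4 J + 2\right) = 3 + \left(2 + 4 J\right) = 5 + 4 J$)
$m = 44$ ($m = \left(5 + 4 \left(-4\right)\right) \left(-4\right) = \left(5 - 16\right) \left(-4\right) = \left(-11\right) \left(-4\right) = 44$)
$-19 + m \left(15 - 25\right) = -19 + 44 \left(15 - 25\right) = -19 + 44 \left(-10\right) = -19 - 440 = -459$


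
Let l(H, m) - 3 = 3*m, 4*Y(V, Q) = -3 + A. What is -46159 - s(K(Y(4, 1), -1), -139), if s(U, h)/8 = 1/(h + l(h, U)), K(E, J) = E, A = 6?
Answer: -24695033/535 ≈ -46159.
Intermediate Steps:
Y(V, Q) = ¾ (Y(V, Q) = (-3 + 6)/4 = (¼)*3 = ¾)
l(H, m) = 3 + 3*m
s(U, h) = 8/(3 + h + 3*U) (s(U, h) = 8/(h + (3 + 3*U)) = 8/(3 + h + 3*U))
-46159 - s(K(Y(4, 1), -1), -139) = -46159 - 8/(3 - 139 + 3*(¾)) = -46159 - 8/(3 - 139 + 9/4) = -46159 - 8/(-535/4) = -46159 - 8*(-4)/535 = -46159 - 1*(-32/535) = -46159 + 32/535 = -24695033/535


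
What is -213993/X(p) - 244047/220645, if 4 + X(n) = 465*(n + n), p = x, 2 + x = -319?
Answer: -25639841613/65870034430 ≈ -0.38925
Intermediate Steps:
x = -321 (x = -2 - 319 = -321)
p = -321
X(n) = -4 + 930*n (X(n) = -4 + 465*(n + n) = -4 + 465*(2*n) = -4 + 930*n)
-213993/X(p) - 244047/220645 = -213993/(-4 + 930*(-321)) - 244047/220645 = -213993/(-4 - 298530) - 244047*1/220645 = -213993/(-298534) - 244047/220645 = -213993*(-1/298534) - 244047/220645 = 213993/298534 - 244047/220645 = -25639841613/65870034430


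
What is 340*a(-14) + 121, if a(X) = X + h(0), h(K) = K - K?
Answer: -4639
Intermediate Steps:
h(K) = 0
a(X) = X (a(X) = X + 0 = X)
340*a(-14) + 121 = 340*(-14) + 121 = -4760 + 121 = -4639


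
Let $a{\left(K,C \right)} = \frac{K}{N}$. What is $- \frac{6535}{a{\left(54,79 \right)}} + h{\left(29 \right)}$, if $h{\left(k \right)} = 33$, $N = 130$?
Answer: $- \frac{423884}{27} \approx -15699.0$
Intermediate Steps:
$a{\left(K,C \right)} = \frac{K}{130}$
$- \frac{6535}{a{\left(54,79 \right)}} + h{\left(29 \right)} = - \frac{6535}{\frac{1}{130} \cdot 54} + 33 = - \frac{6535}{\frac{27}{65}} + 33 = \left(-6535\right) \frac{65}{27} + 33 = - \frac{424775}{27} + 33 = - \frac{423884}{27}$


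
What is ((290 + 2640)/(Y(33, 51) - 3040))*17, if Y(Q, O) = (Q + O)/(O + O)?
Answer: -423385/25833 ≈ -16.389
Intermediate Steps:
Y(Q, O) = (O + Q)/(2*O) (Y(Q, O) = (O + Q)/((2*O)) = (O + Q)*(1/(2*O)) = (O + Q)/(2*O))
((290 + 2640)/(Y(33, 51) - 3040))*17 = ((290 + 2640)/((½)*(51 + 33)/51 - 3040))*17 = (2930/((½)*(1/51)*84 - 3040))*17 = (2930/(14/17 - 3040))*17 = (2930/(-51666/17))*17 = (2930*(-17/51666))*17 = -24905/25833*17 = -423385/25833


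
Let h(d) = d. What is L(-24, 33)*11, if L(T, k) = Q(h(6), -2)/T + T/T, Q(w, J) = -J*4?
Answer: 22/3 ≈ 7.3333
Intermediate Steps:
Q(w, J) = -4*J
L(T, k) = 1 + 8/T (L(T, k) = (-4*(-2))/T + T/T = 8/T + 1 = 1 + 8/T)
L(-24, 33)*11 = ((8 - 24)/(-24))*11 = -1/24*(-16)*11 = (2/3)*11 = 22/3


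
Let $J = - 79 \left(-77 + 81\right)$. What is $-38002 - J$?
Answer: $-37686$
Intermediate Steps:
$J = -316$ ($J = \left(-79\right) 4 = -316$)
$-38002 - J = -38002 - -316 = -38002 + 316 = -37686$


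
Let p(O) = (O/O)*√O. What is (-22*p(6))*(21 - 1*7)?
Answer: -308*√6 ≈ -754.44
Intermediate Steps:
p(O) = √O (p(O) = 1*√O = √O)
(-22*p(6))*(21 - 1*7) = (-22*√6)*(21 - 1*7) = (-22*√6)*(21 - 7) = -22*√6*14 = -308*√6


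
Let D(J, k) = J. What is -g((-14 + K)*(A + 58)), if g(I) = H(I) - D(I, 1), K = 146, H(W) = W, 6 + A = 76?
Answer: 0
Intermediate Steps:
A = 70 (A = -6 + 76 = 70)
g(I) = 0 (g(I) = I - I = 0)
-g((-14 + K)*(A + 58)) = -1*0 = 0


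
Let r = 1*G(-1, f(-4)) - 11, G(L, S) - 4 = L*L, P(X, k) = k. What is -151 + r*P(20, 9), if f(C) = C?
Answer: -205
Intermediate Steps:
G(L, S) = 4 + L² (G(L, S) = 4 + L*L = 4 + L²)
r = -6 (r = 1*(4 + (-1)²) - 11 = 1*(4 + 1) - 11 = 1*5 - 11 = 5 - 11 = -6)
-151 + r*P(20, 9) = -151 - 6*9 = -151 - 54 = -205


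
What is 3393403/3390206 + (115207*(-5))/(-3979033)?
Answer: 15455339832509/13489741550798 ≈ 1.1457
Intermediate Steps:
3393403/3390206 + (115207*(-5))/(-3979033) = 3393403*(1/3390206) - 576035*(-1/3979033) = 3393403/3390206 + 576035/3979033 = 15455339832509/13489741550798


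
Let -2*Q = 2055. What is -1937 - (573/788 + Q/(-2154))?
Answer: -137075614/70723 ≈ -1938.2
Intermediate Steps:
Q = -2055/2 (Q = -½*2055 = -2055/2 ≈ -1027.5)
-1937 - (573/788 + Q/(-2154)) = -1937 - (573/788 - 2055/2/(-2154)) = -1937 - (573*(1/788) - 2055/2*(-1/2154)) = -1937 - (573/788 + 685/1436) = -1937 - 1*85163/70723 = -1937 - 85163/70723 = -137075614/70723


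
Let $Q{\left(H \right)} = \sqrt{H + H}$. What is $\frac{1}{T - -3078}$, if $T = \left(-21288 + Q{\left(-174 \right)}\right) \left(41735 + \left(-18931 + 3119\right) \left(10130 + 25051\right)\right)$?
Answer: $\frac{1973540361389}{23369187293574221285393728} + \frac{556240237 i \sqrt{87}}{70107561880722663856181184} \approx 8.4451 \cdot 10^{-14} + 7.4004 \cdot 10^{-17} i$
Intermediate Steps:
$Q{\left(H \right)} = \sqrt{2} \sqrt{H}$ ($Q{\left(H \right)} = \sqrt{2 H} = \sqrt{2} \sqrt{H}$)
$T = 11841242165256 - 1112480474 i \sqrt{87}$ ($T = \left(-21288 + \sqrt{2} \sqrt{-174}\right) \left(41735 + \left(-18931 + 3119\right) \left(10130 + 25051\right)\right) = \left(-21288 + \sqrt{2} i \sqrt{174}\right) \left(41735 - 556281972\right) = \left(-21288 + 2 i \sqrt{87}\right) \left(41735 - 556281972\right) = \left(-21288 + 2 i \sqrt{87}\right) \left(-556240237\right) = 11841242165256 - 1112480474 i \sqrt{87} \approx 1.1841 \cdot 10^{13} - 1.0377 \cdot 10^{10} i$)
$\frac{1}{T - -3078} = \frac{1}{\left(11841242165256 - 1112480474 i \sqrt{87}\right) - -3078} = \frac{1}{\left(11841242165256 - 1112480474 i \sqrt{87}\right) + 3078} = \frac{1}{11841242168334 - 1112480474 i \sqrt{87}}$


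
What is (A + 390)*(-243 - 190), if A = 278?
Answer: -289244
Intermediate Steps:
(A + 390)*(-243 - 190) = (278 + 390)*(-243 - 190) = 668*(-433) = -289244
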